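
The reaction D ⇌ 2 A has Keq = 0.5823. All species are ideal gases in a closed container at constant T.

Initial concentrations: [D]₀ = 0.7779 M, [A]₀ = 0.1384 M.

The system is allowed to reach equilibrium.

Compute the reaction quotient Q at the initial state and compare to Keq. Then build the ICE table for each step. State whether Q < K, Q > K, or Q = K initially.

Q₀ = 0.02462; Q < K (proceeds forward)

Q₀ = 0.02462 vs Keq = 0.5823 ⇒ Q<K, forward
Step 1:
                  D         A
  init       0.7779    0.1384
  Δ         -0.2166    0.4333
  eq         0.5613    0.5717
  solve Keq expr → x = 0.2166; check Q = 0.5823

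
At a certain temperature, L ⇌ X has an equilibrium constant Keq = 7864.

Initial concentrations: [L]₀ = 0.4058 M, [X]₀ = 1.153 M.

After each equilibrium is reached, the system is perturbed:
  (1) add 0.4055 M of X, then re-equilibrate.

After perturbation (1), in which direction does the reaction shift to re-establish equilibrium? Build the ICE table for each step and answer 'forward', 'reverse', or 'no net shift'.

Q₀ = 2.841 vs Keq = 7864 ⇒ Q<K, forward
Step 1:
                  L         X
  I          0.4058     1.153
  C         -0.4056    0.4056
  E       1.9819e-04     1.559
  solve Keq expr → x = 0.4056; check Q = 7864
Then add 0.4055 M of X.
Step 2:
                  L         X
  I       1.9819e-04     1.964
  C       5.1558e-05 -5.1558e-05
  E       2.4975e-04     1.964
  solve Keq expr → x = -5.1558e-05; check Q = 7864

Direction: reverse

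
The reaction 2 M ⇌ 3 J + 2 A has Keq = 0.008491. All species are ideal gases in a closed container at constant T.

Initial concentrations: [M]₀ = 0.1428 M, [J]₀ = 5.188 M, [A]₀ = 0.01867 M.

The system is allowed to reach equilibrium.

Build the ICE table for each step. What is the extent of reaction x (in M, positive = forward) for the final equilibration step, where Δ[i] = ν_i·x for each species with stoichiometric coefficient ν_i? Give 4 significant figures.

Q₀ = 2.387 vs Keq = 0.008491 ⇒ Q>K, reverse
Step 1:
                    M           J           A
  Initial      0.1428       5.188     0.01867
  Change      0.01741    -0.02612    -0.01741
  Equil        0.1602       5.162    0.001259
  solve Keq expr → x = -0.008706; check Q = 0.008491

x = -0.008706 M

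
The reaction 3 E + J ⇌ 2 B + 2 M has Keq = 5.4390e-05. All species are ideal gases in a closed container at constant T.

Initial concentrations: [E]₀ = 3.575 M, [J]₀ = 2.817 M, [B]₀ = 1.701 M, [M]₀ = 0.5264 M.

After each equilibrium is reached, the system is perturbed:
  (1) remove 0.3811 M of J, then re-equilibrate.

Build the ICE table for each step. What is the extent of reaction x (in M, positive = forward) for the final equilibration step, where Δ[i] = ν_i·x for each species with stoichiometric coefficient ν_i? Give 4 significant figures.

Q₀ = 0.006229 vs Keq = 5.4390e-05 ⇒ Q>K, reverse
Step 1:
                   E          J          B          M
  init         3.575      2.817      1.701     0.5264
  Δ           0.6568     0.2189    -0.4378    -0.4378
  eq           4.232      3.036      1.263    0.08856
  solve Keq expr → x = -0.2189; check Q = 5.4390e-05
Then remove 0.3811 M of J.
Step 2:
                   E          J          B          M
  init         4.232      2.655      1.263    0.08856
  Δ         0.007708   0.002569  -0.005139  -0.005139
  eq           4.239      2.657      1.258    0.08342
  solve Keq expr → x = -0.002569; check Q = 5.4390e-05

x = -0.002569 M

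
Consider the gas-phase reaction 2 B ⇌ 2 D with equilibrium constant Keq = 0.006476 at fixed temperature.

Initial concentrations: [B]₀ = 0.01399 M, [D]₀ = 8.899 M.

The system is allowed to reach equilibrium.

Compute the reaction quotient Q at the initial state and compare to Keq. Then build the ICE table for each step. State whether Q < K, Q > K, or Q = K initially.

Q₀ = 4.0462e+05; Q > K (proceeds reverse)

Q₀ = 4.0462e+05 vs Keq = 0.006476 ⇒ Q>K, reverse
Step 1:
                   B          D
  Initial    0.01399      8.899
  Change       8.235     -8.235
  Equil        8.249     0.6638
  solve Keq expr → x = -4.118; check Q = 0.006476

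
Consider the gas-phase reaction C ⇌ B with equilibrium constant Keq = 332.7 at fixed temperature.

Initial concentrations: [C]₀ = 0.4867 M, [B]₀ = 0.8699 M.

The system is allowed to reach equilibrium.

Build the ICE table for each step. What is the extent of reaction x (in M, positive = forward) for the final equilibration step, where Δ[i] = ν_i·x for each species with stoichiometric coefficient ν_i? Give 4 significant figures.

Q₀ = 1.787 vs Keq = 332.7 ⇒ Q<K, forward
Step 1:
                  C         B
  Initial    0.4867    0.8699
  Change    -0.4826    0.4826
  Equil    0.004065     1.353
  solve Keq expr → x = 0.4826; check Q = 332.7

x = 0.4826 M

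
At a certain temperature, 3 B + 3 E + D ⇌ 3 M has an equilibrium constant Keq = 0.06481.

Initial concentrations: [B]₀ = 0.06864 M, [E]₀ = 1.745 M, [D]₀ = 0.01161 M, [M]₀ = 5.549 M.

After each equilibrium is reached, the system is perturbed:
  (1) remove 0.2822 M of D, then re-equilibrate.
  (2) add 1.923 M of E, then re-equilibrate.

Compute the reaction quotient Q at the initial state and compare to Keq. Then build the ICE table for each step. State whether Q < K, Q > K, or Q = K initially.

Q₀ = 8.5643e+06 vs Keq = 0.06481 ⇒ Q>K, reverse
Step 1:
                    B           E           D           M
  Initial     0.06864       1.745     0.01161       5.549
  Change        2.224       2.224      0.7413      -2.224
  Equil         2.293       3.969      0.7529       3.325
  solve Keq expr → x = -0.7413; check Q = 0.06481
Then remove 0.2822 M of D.
Step 2:
                    B           E           D           M
  Initial       2.293       3.969      0.4707       3.325
  Change         0.13        0.13     0.04332       -0.13
  Equil         2.423       4.099       0.514       3.195
  solve Keq expr → x = -0.04332; check Q = 0.06481
Then add 1.923 M of E.
Step 3:
                    B           E           D           M
  Initial       2.423       6.022       0.514       3.195
  Change      -0.3328     -0.3328     -0.1109      0.3328
  Equil          2.09       5.689      0.4031       3.528
  solve Keq expr → x = 0.1109; check Q = 0.06481

Q₀ = 8.5643e+06; Q > K (proceeds reverse)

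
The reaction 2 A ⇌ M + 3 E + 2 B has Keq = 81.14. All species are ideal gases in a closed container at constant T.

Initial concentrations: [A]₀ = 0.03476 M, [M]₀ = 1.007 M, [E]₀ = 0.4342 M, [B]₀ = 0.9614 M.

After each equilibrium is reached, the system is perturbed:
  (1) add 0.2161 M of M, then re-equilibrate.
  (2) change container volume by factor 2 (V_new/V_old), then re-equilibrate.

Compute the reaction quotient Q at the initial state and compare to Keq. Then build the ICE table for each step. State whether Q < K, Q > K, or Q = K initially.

Q₀ = 63.06; Q < K (proceeds forward)

Q₀ = 63.06 vs Keq = 81.14 ⇒ Q<K, forward
Step 1:
                   A          M          E          B
  Initial    0.03476      1.007     0.4342     0.9614
  Change   -0.003432   0.001716   0.005148   0.003432
  Equil      0.03133      1.009     0.4393     0.9648
  solve Keq expr → x = 0.001716; check Q = 81.14
Then add 0.2161 M of M.
Step 2:
                   A          M          E          B
  Initial    0.03133      1.225     0.4393     0.9648
  Change     0.00262   -0.00131   -0.00393   -0.00262
  Equil      0.03395      1.224     0.4354     0.9622
  solve Keq expr → x = -0.00131; check Q = 81.14
Then change container volume by factor 2 (V_new/V_old).
Step 3:
                   A          M          E          B
  Initial    0.01697     0.6118     0.2177     0.4811
  Change    -0.01205   0.006024    0.01807    0.01205
  Equil     0.004927     0.6178     0.2358     0.4932
  solve Keq expr → x = 0.006024; check Q = 81.14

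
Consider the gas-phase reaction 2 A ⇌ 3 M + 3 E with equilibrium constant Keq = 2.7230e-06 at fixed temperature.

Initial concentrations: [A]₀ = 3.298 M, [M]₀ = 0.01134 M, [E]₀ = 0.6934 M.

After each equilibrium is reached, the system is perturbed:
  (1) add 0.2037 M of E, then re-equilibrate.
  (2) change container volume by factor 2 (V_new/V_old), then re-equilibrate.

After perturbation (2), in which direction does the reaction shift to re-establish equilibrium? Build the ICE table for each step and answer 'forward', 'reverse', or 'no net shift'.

Q₀ = 4.4698e-08 vs Keq = 2.7230e-06 ⇒ Q<K, forward
Step 1:
                   A          M          E
  I            3.298    0.01134     0.6934
  C         -0.02079    0.03118    0.03118
  E            3.277    0.04252     0.7246
  solve Keq expr → x = 0.01039; check Q = 2.7230e-06
Then add 0.2037 M of E.
Step 2:
                   A          M          E
  I            3.277    0.04252     0.9283
  C         0.005977  -0.008966  -0.008966
  E            3.283    0.03355     0.9193
  solve Keq expr → x = -0.002989; check Q = 2.7230e-06
Then change container volume by factor 2 (V_new/V_old).
Step 3:
                   A          M          E
  I            1.642    0.01678     0.4597
  C         -0.01548    0.02321    0.02321
  E            1.626    0.03999     0.4829
  solve Keq expr → x = 0.007738; check Q = 2.7230e-06

Direction: forward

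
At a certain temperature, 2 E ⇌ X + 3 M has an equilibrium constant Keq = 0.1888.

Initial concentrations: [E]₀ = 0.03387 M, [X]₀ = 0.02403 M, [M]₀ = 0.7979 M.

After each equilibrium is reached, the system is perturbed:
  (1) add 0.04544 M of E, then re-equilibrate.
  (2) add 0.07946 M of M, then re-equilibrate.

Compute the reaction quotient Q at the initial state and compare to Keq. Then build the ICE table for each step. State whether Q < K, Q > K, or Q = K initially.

Q₀ = 10.64; Q > K (proceeds reverse)

Q₀ = 10.64 vs Keq = 0.1888 ⇒ Q>K, reverse
Step 1:
                    E           X           M
  I           0.03387     0.02403      0.7979
  C            0.0425    -0.02125    -0.06374
  E           0.07637    0.002782      0.7342
  solve Keq expr → x = -0.02125; check Q = 0.1888
Then add 0.04544 M of E.
Step 2:
                    E           X           M
  I            0.1218    0.002782      0.7342
  C         -0.006601    0.003301    0.009902
  E            0.1152    0.006083      0.7441
  solve Keq expr → x = 0.003301; check Q = 0.1888
Then add 0.07946 M of M.
Step 3:
                    E           X           M
  I            0.1152    0.006083      0.8235
  C           0.00264    -0.00132    -0.00396
  E            0.1178    0.004763      0.8196
  solve Keq expr → x = -0.00132; check Q = 0.1888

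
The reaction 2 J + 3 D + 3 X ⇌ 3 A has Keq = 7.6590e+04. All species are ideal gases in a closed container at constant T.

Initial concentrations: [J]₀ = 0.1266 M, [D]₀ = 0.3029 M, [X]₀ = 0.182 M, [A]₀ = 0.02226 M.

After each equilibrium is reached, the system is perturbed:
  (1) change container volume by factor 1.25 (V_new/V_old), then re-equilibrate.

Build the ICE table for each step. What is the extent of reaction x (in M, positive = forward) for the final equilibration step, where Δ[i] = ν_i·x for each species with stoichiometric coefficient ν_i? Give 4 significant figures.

x = -0.003177 M

Q₀ = 4.108 vs Keq = 7.6590e+04 ⇒ Q<K, forward
Step 1:
                  J         D         X         A
  Initial    0.1266    0.3029     0.182   0.02226
  Change   -0.06415  -0.09623  -0.09623   0.09623
  Equil     0.06245    0.2067   0.08577    0.1185
  solve Keq expr → x = 0.03208; check Q = 7.6590e+04
Then change container volume by factor 1.25 (V_new/V_old).
Step 2:
                  J         D         X         A
  Initial   0.04996    0.1653   0.06862   0.09479
  Change   0.006354  0.009531  0.009531 -0.009531
  Equil     0.05631    0.1749   0.07815   0.08526
  solve Keq expr → x = -0.003177; check Q = 7.6590e+04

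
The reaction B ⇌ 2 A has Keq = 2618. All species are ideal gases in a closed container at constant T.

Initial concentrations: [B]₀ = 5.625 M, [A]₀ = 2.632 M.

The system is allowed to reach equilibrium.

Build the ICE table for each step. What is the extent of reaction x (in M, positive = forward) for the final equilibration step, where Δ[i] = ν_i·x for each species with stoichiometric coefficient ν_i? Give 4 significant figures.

Q₀ = 1.232 vs Keq = 2618 ⇒ Q<K, forward
Step 1:
                  B         A
  Initial     5.625     2.632
  Change     -5.553     11.11
  Equil     0.07209     13.74
  solve Keq expr → x = 5.553; check Q = 2618

x = 5.553 M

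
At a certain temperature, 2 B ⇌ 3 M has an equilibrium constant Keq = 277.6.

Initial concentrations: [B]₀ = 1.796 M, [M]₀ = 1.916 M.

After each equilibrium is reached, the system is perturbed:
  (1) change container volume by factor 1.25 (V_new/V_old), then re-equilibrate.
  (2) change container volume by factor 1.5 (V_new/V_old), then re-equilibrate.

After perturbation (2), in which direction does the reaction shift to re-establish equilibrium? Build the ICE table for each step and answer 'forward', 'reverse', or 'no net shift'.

Direction: forward

Q₀ = 2.181 vs Keq = 277.6 ⇒ Q<K, forward
Step 1:
                   B          M
  Initial      1.796      1.916
  Change      -1.331      1.997
  Equil       0.4646      3.913
  solve Keq expr → x = 0.6657; check Q = 277.6
Then change container volume by factor 1.25 (V_new/V_old).
Step 2:
                   B          M
  Initial     0.3717       3.13
  Change    -0.03165    0.04747
  Equil         0.34      3.178
  solve Keq expr → x = 0.01582; check Q = 277.6
Then change container volume by factor 1.5 (V_new/V_old).
Step 3:
                   B          M
  Initial     0.2267      2.119
  Change    -0.03473    0.05209
  Equil        0.192      2.171
  solve Keq expr → x = 0.01736; check Q = 277.6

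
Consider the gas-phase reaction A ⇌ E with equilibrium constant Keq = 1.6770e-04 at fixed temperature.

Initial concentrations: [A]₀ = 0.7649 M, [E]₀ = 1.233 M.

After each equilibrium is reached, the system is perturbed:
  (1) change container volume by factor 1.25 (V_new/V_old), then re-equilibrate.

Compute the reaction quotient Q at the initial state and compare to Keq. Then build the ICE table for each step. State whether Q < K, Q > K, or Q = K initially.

Q₀ = 1.612 vs Keq = 1.6770e-04 ⇒ Q>K, reverse
Step 1:
                   A          E
  init        0.7649      1.233
  Δ            1.233     -1.233
  eq           1.998 3.3499e-04
  solve Keq expr → x = -1.233; check Q = 1.6770e-04
Then change container volume by factor 1.25 (V_new/V_old).
Step 2:
                   A          E
  init         1.598 2.6799e-04
  Δ                0          0
  eq           1.598 2.6799e-04
  solve Keq expr → x = 0; check Q = 1.6770e-04

Q₀ = 1.612; Q > K (proceeds reverse)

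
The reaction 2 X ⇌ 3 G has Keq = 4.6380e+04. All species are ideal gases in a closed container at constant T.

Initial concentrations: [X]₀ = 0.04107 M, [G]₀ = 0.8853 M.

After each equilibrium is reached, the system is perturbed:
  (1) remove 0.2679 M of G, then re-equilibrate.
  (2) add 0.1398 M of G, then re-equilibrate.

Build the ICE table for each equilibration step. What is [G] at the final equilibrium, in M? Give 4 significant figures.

[G]_eq = 0.8137 M

Q₀ = 411.4 vs Keq = 4.6380e+04 ⇒ Q<K, forward
Step 1:
                  X         G
  I         0.04107    0.8853
  C        -0.03683   0.05525
  E        0.004236    0.9406
  solve Keq expr → x = 0.01842; check Q = 4.6380e+04
Then remove 0.2679 M of G.
Step 2:
                  X         G
  I        0.004236    0.6727
  C        -0.00166  0.002489
  E        0.002576    0.6751
  solve Keq expr → x = 8.2983e-04; check Q = 4.6380e+04
Then add 0.1398 M of G.
Step 3:
                  X         G
  I        0.002576    0.8149
  C       8.3232e-04 -0.001248
  E        0.003408    0.8137
  solve Keq expr → x = -4.1616e-04; check Q = 4.6380e+04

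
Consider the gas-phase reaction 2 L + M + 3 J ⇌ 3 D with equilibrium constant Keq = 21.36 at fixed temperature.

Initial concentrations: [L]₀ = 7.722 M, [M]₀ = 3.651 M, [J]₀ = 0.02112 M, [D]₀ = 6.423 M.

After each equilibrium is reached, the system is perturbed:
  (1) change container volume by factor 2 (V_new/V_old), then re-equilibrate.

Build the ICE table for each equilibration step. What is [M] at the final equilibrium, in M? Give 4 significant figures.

Q₀ = 1.2920e+05 vs Keq = 21.36 ⇒ Q>K, reverse
Step 1:
                   L          M          J          D
  I            7.722      3.651    0.02112      6.423
  C           0.2222     0.1111     0.3333    -0.3333
  E            7.944      3.762     0.3544       6.09
  solve Keq expr → x = -0.1111; check Q = 21.36
Then change container volume by factor 2 (V_new/V_old).
Step 2:
                   L          M          J          D
  I            3.972      1.881     0.1772      3.045
  C           0.1008    0.05038     0.1511    -0.1511
  E            4.073      1.931     0.3284      2.894
  solve Keq expr → x = -0.05038; check Q = 21.36

[M]_eq = 1.931 M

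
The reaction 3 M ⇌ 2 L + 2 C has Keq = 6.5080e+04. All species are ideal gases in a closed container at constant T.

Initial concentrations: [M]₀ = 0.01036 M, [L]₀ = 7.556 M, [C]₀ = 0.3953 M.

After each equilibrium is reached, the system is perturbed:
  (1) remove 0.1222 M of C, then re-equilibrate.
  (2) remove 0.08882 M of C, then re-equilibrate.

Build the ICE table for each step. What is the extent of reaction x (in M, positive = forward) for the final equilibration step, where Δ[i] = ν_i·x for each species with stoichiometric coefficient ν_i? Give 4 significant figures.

x = 0.002952 M

Q₀ = 8.0234e+06 vs Keq = 6.5080e+04 ⇒ Q>K, reverse
Step 1:
                   M          L          C
  init       0.01036      7.556     0.3953
  Δ          0.03881   -0.02588   -0.02588
  eq         0.04917       7.53     0.3694
  solve Keq expr → x = -0.01294; check Q = 6.5080e+04
Then remove 0.1222 M of C.
Step 2:
                   M          L          C
  init       0.04917       7.53     0.2472
  Δ          -0.0108     0.0072     0.0072
  eq         0.03837      7.537     0.2544
  solve Keq expr → x = 0.0036; check Q = 6.5080e+04
Then remove 0.08882 M of C.
Step 3:
                   M          L          C
  init       0.03837      7.537     0.1656
  Δ        -0.008856   0.005904   0.005904
  eq         0.02952      7.543     0.1715
  solve Keq expr → x = 0.002952; check Q = 6.5080e+04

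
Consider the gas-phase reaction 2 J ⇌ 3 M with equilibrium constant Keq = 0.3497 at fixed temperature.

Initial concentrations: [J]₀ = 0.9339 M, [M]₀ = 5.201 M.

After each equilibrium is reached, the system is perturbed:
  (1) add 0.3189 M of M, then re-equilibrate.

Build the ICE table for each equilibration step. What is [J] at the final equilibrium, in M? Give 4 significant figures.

Q₀ = 161.3 vs Keq = 0.3497 ⇒ Q>K, reverse
Step 1:
                  J         M
  I          0.9339     5.201
  C           2.416    -3.624
  E            3.35     1.577
  solve Keq expr → x = -1.208; check Q = 0.3497
Then add 0.3189 M of M.
Step 2:
                  J         M
  I            3.35     1.896
  C          0.1761   -0.2641
  E           3.526     1.632
  solve Keq expr → x = -0.08803; check Q = 0.3497

[J]_eq = 3.526 M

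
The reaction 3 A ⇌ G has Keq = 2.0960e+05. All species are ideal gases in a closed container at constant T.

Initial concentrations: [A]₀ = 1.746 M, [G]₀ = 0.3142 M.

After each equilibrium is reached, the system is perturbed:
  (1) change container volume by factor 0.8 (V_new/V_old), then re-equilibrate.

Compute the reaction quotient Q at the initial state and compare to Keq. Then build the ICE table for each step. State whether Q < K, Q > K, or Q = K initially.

Q₀ = 0.05903 vs Keq = 2.0960e+05 ⇒ Q<K, forward
Step 1:
                   A          G
  init         1.746     0.3142
  Δ            -1.73     0.5766
  eq          0.0162     0.8908
  solve Keq expr → x = 0.5766; check Q = 2.0960e+05
Then change container volume by factor 0.8 (V_new/V_old).
Step 2:
                   A          G
  init       0.02025      1.114
  Δ        -0.002794 9.3129e-04
  eq         0.01745      1.114
  solve Keq expr → x = 9.3129e-04; check Q = 2.0960e+05

Q₀ = 0.05903; Q < K (proceeds forward)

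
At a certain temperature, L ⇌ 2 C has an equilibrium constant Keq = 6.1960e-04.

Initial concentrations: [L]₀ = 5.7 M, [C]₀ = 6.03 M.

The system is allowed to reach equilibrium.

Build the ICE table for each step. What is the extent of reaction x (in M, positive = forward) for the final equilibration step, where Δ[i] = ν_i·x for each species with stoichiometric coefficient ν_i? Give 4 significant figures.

x = -2.978 M

Q₀ = 6.379 vs Keq = 6.1960e-04 ⇒ Q>K, reverse
Step 1:
                    L           C
  init            5.7        6.03
  Δ             2.978      -5.957
  eq            8.678     0.07333
  solve Keq expr → x = -2.978; check Q = 6.1960e-04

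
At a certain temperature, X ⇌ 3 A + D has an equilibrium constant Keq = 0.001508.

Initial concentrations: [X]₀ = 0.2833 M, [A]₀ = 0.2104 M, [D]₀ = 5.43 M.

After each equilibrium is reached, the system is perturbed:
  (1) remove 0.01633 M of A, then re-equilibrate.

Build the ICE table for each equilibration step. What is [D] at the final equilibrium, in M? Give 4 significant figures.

[D]_eq = 5.38 M

Q₀ = 0.1785 vs Keq = 0.001508 ⇒ Q>K, reverse
Step 1:
                   X          A          D
  I           0.2833     0.2104       5.43
  C          0.05493    -0.1648   -0.05493
  E           0.3382    0.04561      5.375
  solve Keq expr → x = -0.05493; check Q = 0.001508
Then remove 0.01633 M of A.
Step 2:
                   X          A          D
  I           0.3382    0.02928      5.375
  C        -0.005358    0.01607   0.005358
  E           0.3329    0.04535       5.38
  solve Keq expr → x = 0.005358; check Q = 0.001508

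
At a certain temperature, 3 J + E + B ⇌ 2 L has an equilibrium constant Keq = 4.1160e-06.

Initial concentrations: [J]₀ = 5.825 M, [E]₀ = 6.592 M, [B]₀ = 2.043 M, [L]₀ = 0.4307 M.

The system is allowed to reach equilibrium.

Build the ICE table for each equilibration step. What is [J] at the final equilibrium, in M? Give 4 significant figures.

Q₀ = 6.9691e-05 vs Keq = 4.1160e-06 ⇒ Q>K, reverse
Step 1:
                   J          E          B          L
  Initial      5.825      6.592      2.043     0.4307
  Change      0.4614     0.1538     0.1538    -0.3076
  Equil        6.286      6.746      2.197     0.1231
  solve Keq expr → x = -0.1538; check Q = 4.1160e-06

[J]_eq = 6.286 M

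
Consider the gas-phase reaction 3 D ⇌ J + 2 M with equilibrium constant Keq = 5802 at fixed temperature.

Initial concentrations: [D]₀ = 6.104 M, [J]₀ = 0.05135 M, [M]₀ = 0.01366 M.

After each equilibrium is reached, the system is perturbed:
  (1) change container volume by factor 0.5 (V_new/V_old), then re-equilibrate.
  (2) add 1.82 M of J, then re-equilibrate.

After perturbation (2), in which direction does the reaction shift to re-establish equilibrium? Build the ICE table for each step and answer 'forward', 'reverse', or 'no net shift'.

Direction: reverse

Q₀ = 4.2131e-08 vs Keq = 5802 ⇒ Q<K, forward
Step 1:
                  D         J         M
  I           6.104   0.05135   0.01366
  C          -5.928     1.976     3.952
  E          0.1765     2.027     3.965
  solve Keq expr → x = 1.976; check Q = 5802
Then change container volume by factor 0.5 (V_new/V_old).
Step 2:
                  D         J         M
  I          0.3529     4.054     7.931
  C               0         0         0
  E          0.3529     4.054     7.931
  solve Keq expr → x = 0; check Q = 5802
Then add 1.82 M of J.
Step 3:
                  D         J         M
  I          0.3529     5.874     7.931
  C         0.04508  -0.01503  -0.03005
  E           0.398     5.859     7.901
  solve Keq expr → x = -0.01503; check Q = 5802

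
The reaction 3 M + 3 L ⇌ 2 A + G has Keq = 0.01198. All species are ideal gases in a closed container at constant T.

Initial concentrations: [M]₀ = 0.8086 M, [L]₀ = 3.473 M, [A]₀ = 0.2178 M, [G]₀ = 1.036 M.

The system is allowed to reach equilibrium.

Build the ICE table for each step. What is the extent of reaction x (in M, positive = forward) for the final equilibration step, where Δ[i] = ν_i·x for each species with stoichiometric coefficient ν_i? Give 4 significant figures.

x = 0.05453 M

Q₀ = 0.002219 vs Keq = 0.01198 ⇒ Q<K, forward
Step 1:
                   M          L          A          G
  Initial     0.8086      3.473     0.2178      1.036
  Change     -0.1636    -0.1636     0.1091    0.05453
  Equil        0.645      3.309     0.3269      1.091
  solve Keq expr → x = 0.05453; check Q = 0.01198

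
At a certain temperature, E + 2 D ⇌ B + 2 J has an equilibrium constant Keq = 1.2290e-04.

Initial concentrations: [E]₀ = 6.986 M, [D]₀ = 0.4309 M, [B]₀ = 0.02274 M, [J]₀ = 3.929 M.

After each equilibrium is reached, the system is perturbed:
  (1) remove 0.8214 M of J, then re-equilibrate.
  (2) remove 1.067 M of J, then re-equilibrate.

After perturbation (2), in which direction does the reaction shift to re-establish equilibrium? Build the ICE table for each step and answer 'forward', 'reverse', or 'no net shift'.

Direction: forward

Q₀ = 0.2706 vs Keq = 1.2290e-04 ⇒ Q>K, reverse
Step 1:
                    E           D           B           J
  init          6.986      0.4309     0.02274       3.929
  Δ           0.02273     0.04545    -0.02273    -0.04545
  eq            7.009      0.4764  1.2960e-05       3.884
  solve Keq expr → x = -0.02273; check Q = 1.2290e-04
Then remove 0.8214 M of J.
Step 2:
                    E           D           B           J
  init          7.009      0.4764  1.2960e-05       3.062
  Δ       -7.8836e-06 -1.5767e-05  7.8836e-06  1.5767e-05
  eq            7.009      0.4763  2.0843e-05       3.062
  solve Keq expr → x = 7.8836e-06; check Q = 1.2290e-04
Then remove 1.067 M of J.
Step 3:
                    E           D           B           J
  init          7.009      0.4763  2.0843e-05       1.995
  Δ       -2.8240e-05 -5.6481e-05  2.8240e-05  5.6481e-05
  eq            7.009      0.4763  4.9084e-05       1.995
  solve Keq expr → x = 2.8240e-05; check Q = 1.2290e-04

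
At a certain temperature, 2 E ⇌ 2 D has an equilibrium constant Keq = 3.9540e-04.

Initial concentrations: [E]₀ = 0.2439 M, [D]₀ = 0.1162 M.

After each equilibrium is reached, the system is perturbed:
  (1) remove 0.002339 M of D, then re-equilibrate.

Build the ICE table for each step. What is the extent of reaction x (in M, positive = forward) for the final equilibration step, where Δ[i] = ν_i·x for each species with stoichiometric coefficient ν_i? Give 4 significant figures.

x = 0.001147 M

Q₀ = 0.227 vs Keq = 3.9540e-04 ⇒ Q>K, reverse
Step 1:
                  E         D
  init       0.2439    0.1162
  Δ          0.1092   -0.1092
  eq         0.3531  0.007021
  solve Keq expr → x = -0.05459; check Q = 3.9540e-04
Then remove 0.002339 M of D.
Step 2:
                  E         D
  init       0.3531  0.004682
  Δ       -0.002293  0.002293
  eq         0.3508  0.006975
  solve Keq expr → x = 0.001147; check Q = 3.9540e-04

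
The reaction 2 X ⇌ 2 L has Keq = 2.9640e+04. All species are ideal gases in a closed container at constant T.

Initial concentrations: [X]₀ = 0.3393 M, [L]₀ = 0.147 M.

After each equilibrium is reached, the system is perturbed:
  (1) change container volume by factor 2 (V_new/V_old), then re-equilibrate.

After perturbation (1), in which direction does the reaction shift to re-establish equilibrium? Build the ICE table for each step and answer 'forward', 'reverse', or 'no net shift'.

Direction: no net shift

Q₀ = 0.1877 vs Keq = 2.9640e+04 ⇒ Q<K, forward
Step 1:
                   X          L
  init        0.3393      0.147
  Δ          -0.3365     0.3365
  eq        0.002808     0.4835
  solve Keq expr → x = 0.1682; check Q = 2.9640e+04
Then change container volume by factor 2 (V_new/V_old).
Step 2:
                   X          L
  init      0.001404     0.2417
  Δ                0          0
  eq        0.001404     0.2417
  solve Keq expr → x = 0; check Q = 2.9640e+04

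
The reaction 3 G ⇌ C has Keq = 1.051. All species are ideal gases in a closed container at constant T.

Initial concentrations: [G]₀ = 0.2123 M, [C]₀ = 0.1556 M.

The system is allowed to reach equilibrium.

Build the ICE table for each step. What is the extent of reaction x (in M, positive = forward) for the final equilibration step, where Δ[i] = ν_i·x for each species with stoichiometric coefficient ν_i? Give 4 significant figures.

Q₀ = 16.26 vs Keq = 1.051 ⇒ Q>K, reverse
Step 1:
                  G         C
  init       0.2123    0.1556
  Δ          0.2171  -0.07237
  eq         0.4294   0.08323
  solve Keq expr → x = -0.07237; check Q = 1.051

x = -0.07237 M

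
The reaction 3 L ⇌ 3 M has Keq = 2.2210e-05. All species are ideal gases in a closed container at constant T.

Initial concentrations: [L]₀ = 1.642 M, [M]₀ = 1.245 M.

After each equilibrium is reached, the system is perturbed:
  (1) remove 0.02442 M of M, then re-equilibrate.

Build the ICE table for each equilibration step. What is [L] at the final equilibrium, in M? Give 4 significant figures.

[L]_eq = 2.784 M

Q₀ = 0.4359 vs Keq = 2.2210e-05 ⇒ Q>K, reverse
Step 1:
                    L           M
  Initial       1.642       1.245
  Change        1.166      -1.166
  Equil         2.808     0.07893
  solve Keq expr → x = -0.3887; check Q = 2.2210e-05
Then remove 0.02442 M of M.
Step 2:
                    L           M
  Initial       2.808     0.05451
  Change     -0.02375     0.02375
  Equil         2.784     0.07827
  solve Keq expr → x = 0.007917; check Q = 2.2210e-05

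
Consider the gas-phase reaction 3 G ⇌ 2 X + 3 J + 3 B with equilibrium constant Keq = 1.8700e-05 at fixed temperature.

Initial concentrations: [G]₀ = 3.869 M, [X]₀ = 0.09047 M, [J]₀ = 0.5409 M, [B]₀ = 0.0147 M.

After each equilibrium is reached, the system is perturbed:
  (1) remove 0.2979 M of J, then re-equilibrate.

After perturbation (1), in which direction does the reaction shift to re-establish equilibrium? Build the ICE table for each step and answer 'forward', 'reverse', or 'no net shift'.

Direction: forward

Q₀ = 7.1042e-11 vs Keq = 1.8700e-05 ⇒ Q<K, forward
Step 1:
                   G          X          J          B
  Initial      3.869    0.09047     0.5409     0.0147
  Change     -0.2684     0.1789     0.2684     0.2684
  Equil        3.601     0.2694     0.8093     0.2831
  solve Keq expr → x = 0.08947; check Q = 1.8700e-05
Then remove 0.2979 M of J.
Step 2:
                   G          X          J          B
  Initial      3.601     0.2694     0.5114     0.2831
  Change    -0.06739    0.04492    0.06739    0.06739
  Equil        3.533     0.3143     0.5788     0.3505
  solve Keq expr → x = 0.02246; check Q = 1.8700e-05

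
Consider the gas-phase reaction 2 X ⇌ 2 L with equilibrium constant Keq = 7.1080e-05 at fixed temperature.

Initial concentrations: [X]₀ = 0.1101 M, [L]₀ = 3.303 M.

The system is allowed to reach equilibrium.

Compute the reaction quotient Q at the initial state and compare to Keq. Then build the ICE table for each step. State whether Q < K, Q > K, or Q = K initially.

Q₀ = 900; Q > K (proceeds reverse)

Q₀ = 900 vs Keq = 7.1080e-05 ⇒ Q>K, reverse
Step 1:
                   X          L
  I           0.1101      3.303
  C            3.274     -3.274
  E            3.385    0.02853
  solve Keq expr → x = -1.637; check Q = 7.1080e-05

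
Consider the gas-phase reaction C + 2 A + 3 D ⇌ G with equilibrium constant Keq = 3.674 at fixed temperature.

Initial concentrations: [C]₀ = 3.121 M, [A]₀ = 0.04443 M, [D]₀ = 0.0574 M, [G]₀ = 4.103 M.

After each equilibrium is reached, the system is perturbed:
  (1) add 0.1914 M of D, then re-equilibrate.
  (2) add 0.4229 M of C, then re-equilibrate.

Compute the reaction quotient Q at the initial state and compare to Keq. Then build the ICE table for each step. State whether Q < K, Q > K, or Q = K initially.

Q₀ = 3.5214e+06; Q > K (proceeds reverse)

Q₀ = 3.5214e+06 vs Keq = 3.674 ⇒ Q>K, reverse
Step 1:
                  C         A         D         G
  init        3.121   0.04443    0.0574     4.103
  Δ          0.2887    0.5774    0.8661   -0.2887
  eq           3.41    0.6218    0.9235     3.814
  solve Keq expr → x = -0.2887; check Q = 3.674
Then add 0.1914 M of D.
Step 2:
                  C         A         D         G
  init         3.41    0.6218     1.115     3.814
  Δ         -0.0356   -0.0712   -0.1068    0.0356
  eq          3.374    0.5506     1.008      3.85
  solve Keq expr → x = 0.0356; check Q = 3.674
Then add 0.4229 M of C.
Step 3:
                  C         A         D         G
  init        3.797    0.5506     1.008      3.85
  Δ       -0.006986  -0.01397  -0.02096  0.006986
  eq           3.79    0.5366    0.9871     3.857
  solve Keq expr → x = 0.006986; check Q = 3.674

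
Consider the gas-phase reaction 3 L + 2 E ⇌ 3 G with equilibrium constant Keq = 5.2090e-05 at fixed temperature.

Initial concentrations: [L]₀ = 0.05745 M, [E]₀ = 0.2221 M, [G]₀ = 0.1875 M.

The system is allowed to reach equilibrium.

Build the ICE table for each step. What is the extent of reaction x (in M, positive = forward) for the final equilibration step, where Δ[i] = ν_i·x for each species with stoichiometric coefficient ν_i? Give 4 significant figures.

Q₀ = 704.8 vs Keq = 5.2090e-05 ⇒ Q>K, reverse
Step 1:
                  L         E         G
  init      0.05745    0.2221    0.1875
  Δ          0.1831    0.1221   -0.1831
  eq         0.2405    0.3442  0.004412
  solve Keq expr → x = -0.06103; check Q = 5.2090e-05

x = -0.06103 M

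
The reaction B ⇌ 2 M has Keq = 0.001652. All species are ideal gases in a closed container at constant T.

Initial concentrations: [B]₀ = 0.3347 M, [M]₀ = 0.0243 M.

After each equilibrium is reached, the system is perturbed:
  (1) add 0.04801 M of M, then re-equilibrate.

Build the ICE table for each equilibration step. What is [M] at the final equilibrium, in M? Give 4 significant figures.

Q₀ = 0.001764 vs Keq = 0.001652 ⇒ Q>K, reverse
Step 1:
                   B          M
  I           0.3347     0.0243
  C       3.8605e-04 -7.7210e-04
  E           0.3351    0.02353
  solve Keq expr → x = -3.8605e-04; check Q = 0.001652
Then add 0.04801 M of M.
Step 2:
                   B          M
  I           0.3351    0.07154
  C           0.0236    -0.0472
  E           0.3587    0.02434
  solve Keq expr → x = -0.0236; check Q = 0.001652

[M]_eq = 0.02434 M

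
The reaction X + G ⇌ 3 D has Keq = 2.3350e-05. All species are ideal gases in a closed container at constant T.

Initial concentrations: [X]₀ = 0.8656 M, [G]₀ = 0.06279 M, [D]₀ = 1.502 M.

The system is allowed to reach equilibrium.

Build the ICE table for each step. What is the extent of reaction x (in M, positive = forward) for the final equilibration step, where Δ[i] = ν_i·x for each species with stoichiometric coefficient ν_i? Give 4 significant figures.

x = -0.492 M

Q₀ = 62.35 vs Keq = 2.3350e-05 ⇒ Q>K, reverse
Step 1:
                  X         G         D
  init       0.8656   0.06279     1.502
  Δ           0.492     0.492    -1.476
  eq          1.358    0.5548   0.02601
  solve Keq expr → x = -0.492; check Q = 2.3350e-05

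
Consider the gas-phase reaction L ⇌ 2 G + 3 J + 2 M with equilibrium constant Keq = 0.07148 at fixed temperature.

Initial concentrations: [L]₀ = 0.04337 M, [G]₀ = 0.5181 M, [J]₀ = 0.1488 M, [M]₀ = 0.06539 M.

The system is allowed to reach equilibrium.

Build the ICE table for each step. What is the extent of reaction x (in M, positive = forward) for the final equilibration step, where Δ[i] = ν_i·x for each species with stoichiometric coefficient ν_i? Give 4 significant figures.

Q₀ = 8.7191e-05 vs Keq = 0.07148 ⇒ Q<K, forward
Step 1:
                   L          G          J          M
  I          0.04337     0.5181     0.1488    0.06539
  C         -0.04115     0.0823     0.1235     0.0823
  E          0.00222     0.6004     0.2723     0.1477
  solve Keq expr → x = 0.04115; check Q = 0.07148

x = 0.04115 M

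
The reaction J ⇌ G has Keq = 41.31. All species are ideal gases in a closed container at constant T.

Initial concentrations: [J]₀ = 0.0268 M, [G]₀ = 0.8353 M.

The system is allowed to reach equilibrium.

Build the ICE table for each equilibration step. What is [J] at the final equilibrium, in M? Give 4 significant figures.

Q₀ = 31.17 vs Keq = 41.31 ⇒ Q<K, forward
Step 1:
                    J           G
  I            0.0268      0.8353
  C         -0.006424    0.006424
  E           0.02038      0.8417
  solve Keq expr → x = 0.006424; check Q = 41.31

[J]_eq = 0.02038 M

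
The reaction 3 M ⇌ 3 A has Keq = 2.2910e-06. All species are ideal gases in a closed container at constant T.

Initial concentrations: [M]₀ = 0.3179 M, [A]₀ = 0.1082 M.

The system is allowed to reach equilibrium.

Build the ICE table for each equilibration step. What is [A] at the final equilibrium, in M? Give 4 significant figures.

[A]_eq = 0.005544 M

Q₀ = 0.03943 vs Keq = 2.2910e-06 ⇒ Q>K, reverse
Step 1:
                    M           A
  Initial      0.3179      0.1082
  Change       0.1027     -0.1027
  Equil        0.4206    0.005544
  solve Keq expr → x = -0.03422; check Q = 2.2910e-06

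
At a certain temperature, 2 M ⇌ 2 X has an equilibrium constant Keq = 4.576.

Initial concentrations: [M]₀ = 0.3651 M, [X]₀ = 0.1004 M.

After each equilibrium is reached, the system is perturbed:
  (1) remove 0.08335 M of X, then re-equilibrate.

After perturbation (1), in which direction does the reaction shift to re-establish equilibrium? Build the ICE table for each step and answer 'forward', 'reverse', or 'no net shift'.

Q₀ = 0.07562 vs Keq = 4.576 ⇒ Q<K, forward
Step 1:
                    M           X
  I            0.3651      0.1004
  C           -0.2168      0.2168
  E            0.1483      0.3172
  solve Keq expr → x = 0.1084; check Q = 4.576
Then remove 0.08335 M of X.
Step 2:
                    M           X
  I            0.1483      0.2339
  C          -0.02655     0.02655
  E            0.1217      0.2604
  solve Keq expr → x = 0.01328; check Q = 4.576

Direction: forward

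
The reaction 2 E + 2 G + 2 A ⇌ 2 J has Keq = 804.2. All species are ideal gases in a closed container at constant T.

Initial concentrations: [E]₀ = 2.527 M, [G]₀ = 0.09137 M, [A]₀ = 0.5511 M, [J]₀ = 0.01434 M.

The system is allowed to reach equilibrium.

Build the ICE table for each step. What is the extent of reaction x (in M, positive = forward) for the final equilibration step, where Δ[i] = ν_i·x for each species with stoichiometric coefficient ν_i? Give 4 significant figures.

Q₀ = 0.0127 vs Keq = 804.2 ⇒ Q<K, forward
Step 1:
                    E           G           A           J
  init          2.527     0.09137      0.5511     0.01434
  Δ          -0.08817    -0.08817    -0.08817     0.08817
  eq            2.439    0.003202      0.4629      0.1025
  solve Keq expr → x = 0.04408; check Q = 804.2

x = 0.04408 M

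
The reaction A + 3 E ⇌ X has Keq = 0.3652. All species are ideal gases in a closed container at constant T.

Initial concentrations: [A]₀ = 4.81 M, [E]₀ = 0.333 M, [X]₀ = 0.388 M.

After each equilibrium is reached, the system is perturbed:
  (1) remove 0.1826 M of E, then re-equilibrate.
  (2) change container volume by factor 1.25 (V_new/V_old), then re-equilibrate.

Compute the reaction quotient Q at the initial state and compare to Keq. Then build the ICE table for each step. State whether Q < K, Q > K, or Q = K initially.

Q₀ = 2.185 vs Keq = 0.3652 ⇒ Q>K, reverse
Step 1:
                    A           E           X
  init           4.81       0.333       0.388
  Δ            0.0755      0.2265     -0.0755
  eq            4.886      0.5595      0.3125
  solve Keq expr → x = -0.0755; check Q = 0.3652
Then remove 0.1826 M of E.
Step 2:
                    A           E           X
  init          4.886      0.3769      0.3125
  Δ           0.04979      0.1494    -0.04979
  eq            4.935      0.5263      0.2627
  solve Keq expr → x = -0.04979; check Q = 0.3652
Then change container volume by factor 1.25 (V_new/V_old).
Step 3:
                    A           E           X
  init          3.948       0.421      0.2102
  Δ           0.02688     0.08065    -0.02688
  eq            3.975      0.5017      0.1833
  solve Keq expr → x = -0.02688; check Q = 0.3652

Q₀ = 2.185; Q > K (proceeds reverse)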